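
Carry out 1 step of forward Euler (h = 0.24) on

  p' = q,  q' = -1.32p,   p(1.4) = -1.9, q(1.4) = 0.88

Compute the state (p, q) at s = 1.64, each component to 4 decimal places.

Euler on (p,q): p_{n+1} = p_n + h·p', q_{n+1} = q_n + h·q'.
1.400000: (-1.900000, 0.880000); f=(0.880000, 2.508000) → (-1.688800, 1.481920)
(p(1.64), q(1.64)) ≈ (-1.6888, 1.4819)

-1.6888, 1.4819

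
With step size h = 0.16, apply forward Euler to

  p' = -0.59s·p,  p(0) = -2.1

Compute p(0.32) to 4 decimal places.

-2.0683

Euler: p_{n+1} = p_n + h·f(s_n, p_n).
s=0.000000, p=-2.100000: f=0.000000 → p ← -2.100000 + 0.16·0.000000 = -2.100000
s=0.160000, p=-2.100000: f=0.198240 → p ← -2.100000 + 0.16·0.198240 = -2.068282
p(0.32) ≈ -2.0683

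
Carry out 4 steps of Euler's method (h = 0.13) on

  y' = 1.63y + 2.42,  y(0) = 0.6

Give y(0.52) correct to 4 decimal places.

Euler: y_{n+1} = y_n + h·f(s_n, y_n).
s=0.000000, y=0.600000: f=3.398000 → y ← 0.600000 + 0.13·3.398000 = 1.041740
s=0.130000, y=1.041740: f=4.118036 → y ← 1.041740 + 0.13·4.118036 = 1.577085
s=0.260000, y=1.577085: f=4.990648 → y ← 1.577085 + 0.13·4.990648 = 2.225869
s=0.390000, y=2.225869: f=6.048166 → y ← 2.225869 + 0.13·6.048166 = 3.012131
y(0.52) ≈ 3.0121

3.0121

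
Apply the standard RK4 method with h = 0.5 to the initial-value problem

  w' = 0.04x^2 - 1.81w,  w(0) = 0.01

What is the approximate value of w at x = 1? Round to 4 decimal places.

RK4: k1 = f(x_n, w_n); k2 = f(x_n + h/2, w_n + (h/2)·k1); k3 = f(x_n + h/2, w_n + (h/2)·k2); k4 = f(x_n + h, w_n + h·k3); w_{n+1} = w_n + (h/6)·(k1 + 2k2 + 2k3 + k4).
x=0.000000, w=0.010000:
  k1 = f(0.000000, 0.010000) = -0.018100
  k2 = f(0.250000, 0.005475) = -0.007410
  k3 = f(0.250000, 0.008148) = -0.012247
  k4 = f(0.500000, 0.003876) = 0.002984
  w ← 0.010000 + (0.5/6)·(k1 + 2k2 + 2k3 + k4) = 0.005464
x=0.500000, w=0.005464:
  k1 = f(0.500000, 0.005464) = 0.000110
  k2 = f(0.750000, 0.005492) = 0.012560
  k3 = f(0.750000, 0.008604) = 0.006926
  k4 = f(1.000000, 0.008927) = 0.023841
  w ← 0.005464 + (0.5/6)·(k1 + 2k2 + 2k3 + k4) = 0.010708
w(1) ≈ 0.0107

0.0107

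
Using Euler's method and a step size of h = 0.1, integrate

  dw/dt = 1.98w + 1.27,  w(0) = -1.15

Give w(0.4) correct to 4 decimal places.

-1.6890

Euler: w_{n+1} = w_n + h·f(t_n, w_n).
t=0.000000, w=-1.150000: f=-1.007000 → w ← -1.150000 + 0.1·(-1.007000) = -1.250700
t=0.100000, w=-1.250700: f=-1.206386 → w ← -1.250700 + 0.1·(-1.206386) = -1.371339
t=0.200000, w=-1.371339: f=-1.445250 → w ← -1.371339 + 0.1·(-1.445250) = -1.515864
t=0.300000, w=-1.515864: f=-1.731410 → w ← -1.515864 + 0.1·(-1.731410) = -1.689005
w(0.4) ≈ -1.6890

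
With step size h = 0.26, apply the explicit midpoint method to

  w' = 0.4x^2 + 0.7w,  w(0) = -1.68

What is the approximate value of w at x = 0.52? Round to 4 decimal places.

Midpoint: k1 = f(x_n, w_n); k2 = f(x_n + h/2, w_n + (h/2)·k1); w_{n+1} = w_n + h·k2.
x=0.000000, w=-1.680000:
  k1 = f(0.000000, -1.680000) = -1.176000
  k2 = f(0.130000, -1.832880) = -1.276256
  w ← -1.680000 + 0.26·(-1.276256) = -2.011827
x=0.260000, w=-2.011827:
  k1 = f(0.260000, -2.011827) = -1.381239
  k2 = f(0.390000, -2.191388) = -1.473131
  w ← -2.011827 + 0.26·(-1.473131) = -2.394841
w(0.52) ≈ -2.3948

-2.3948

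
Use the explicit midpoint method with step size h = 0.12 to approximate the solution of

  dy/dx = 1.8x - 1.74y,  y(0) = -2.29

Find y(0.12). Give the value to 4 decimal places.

-1.8488

Midpoint: k1 = f(x_n, y_n); k2 = f(x_n + h/2, y_n + (h/2)·k1); y_{n+1} = y_n + h·k2.
x=0.000000, y=-2.290000:
  k1 = f(0.000000, -2.290000) = 3.984600
  k2 = f(0.060000, -2.050924) = 3.676608
  y ← -2.290000 + 0.12·3.676608 = -1.848807
y(0.12) ≈ -1.8488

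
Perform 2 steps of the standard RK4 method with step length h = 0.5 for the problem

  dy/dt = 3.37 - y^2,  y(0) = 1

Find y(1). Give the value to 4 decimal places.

RK4: k1 = f(t_n, y_n); k2 = f(t_n + h/2, y_n + (h/2)·k1); k3 = f(t_n + h/2, y_n + (h/2)·k2); k4 = f(t_n + h, y_n + h·k3); y_{n+1} = y_n + (h/6)·(k1 + 2k2 + 2k3 + k4).
t=0.000000, y=1.000000:
  k1 = f(0.000000, 1.000000) = 2.370000
  k2 = f(0.250000, 1.592500) = 0.833944
  k3 = f(0.250000, 1.208486) = 1.909562
  k4 = f(0.500000, 1.954781) = -0.451168
  y ← 1.000000 + (0.5/6)·(k1 + 2k2 + 2k3 + k4) = 1.617154
t=0.500000, y=1.617154:
  k1 = f(0.500000, 1.617154) = 0.754814
  k2 = f(0.750000, 1.805857) = 0.108880
  k3 = f(0.750000, 1.644374) = 0.666036
  k4 = f(1.000000, 1.950171) = -0.433168
  y ← 1.617154 + (0.5/6)·(k1 + 2k2 + 2k3 + k4) = 1.773110
y(1) ≈ 1.7731

1.7731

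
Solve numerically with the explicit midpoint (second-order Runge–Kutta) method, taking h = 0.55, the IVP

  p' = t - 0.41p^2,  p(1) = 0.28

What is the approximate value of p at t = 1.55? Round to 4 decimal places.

0.9140

Midpoint: k1 = f(t_n, p_n); k2 = f(t_n + h/2, p_n + (h/2)·k1); p_{n+1} = p_n + h·k2.
t=1.000000, p=0.280000:
  k1 = f(1.000000, 0.280000) = 0.967856
  k2 = f(1.275000, 0.546160) = 1.152701
  p ← 0.280000 + 0.55·1.152701 = 0.913985
p(1.55) ≈ 0.9140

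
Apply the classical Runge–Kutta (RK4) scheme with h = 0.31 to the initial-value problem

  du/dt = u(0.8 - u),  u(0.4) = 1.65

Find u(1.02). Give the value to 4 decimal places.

RK4: k1 = f(t_n, u_n); k2 = f(t_n + h/2, u_n + (h/2)·k1); k3 = f(t_n + h/2, u_n + (h/2)·k2); k4 = f(t_n + h, u_n + h·k3); u_{n+1} = u_n + (h/6)·(k1 + 2k2 + 2k3 + k4).
t=0.400000, u=1.650000:
  k1 = f(0.400000, 1.650000) = -1.402500
  k2 = f(0.555000, 1.432612) = -0.906289
  k3 = f(0.555000, 1.509525) = -1.071046
  k4 = f(0.710000, 1.317976) = -0.682679
  u ← 1.650000 + (0.31/6)·(k1 + 2k2 + 2k3 + k4) = 1.337941
t=0.710000, u=1.337941:
  k1 = f(0.710000, 1.337941) = -0.719734
  k2 = f(0.865000, 1.226382) = -0.522908
  k3 = f(0.865000, 1.256890) = -0.574261
  k4 = f(1.020000, 1.159920) = -0.417479
  u ← 1.337941 + (0.31/6)·(k1 + 2k2 + 2k3 + k4) = 1.165811
u(1.02) ≈ 1.1658

1.1658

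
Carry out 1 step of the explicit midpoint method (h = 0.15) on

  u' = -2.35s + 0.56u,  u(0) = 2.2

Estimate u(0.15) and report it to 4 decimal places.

Midpoint: k1 = f(s_n, u_n); k2 = f(s_n + h/2, u_n + (h/2)·k1); u_{n+1} = u_n + h·k2.
s=0.000000, u=2.200000:
  k1 = f(0.000000, 2.200000) = 1.232000
  k2 = f(0.075000, 2.292400) = 1.107494
  u ← 2.200000 + 0.15·1.107494 = 2.366124
u(0.15) ≈ 2.3661

2.3661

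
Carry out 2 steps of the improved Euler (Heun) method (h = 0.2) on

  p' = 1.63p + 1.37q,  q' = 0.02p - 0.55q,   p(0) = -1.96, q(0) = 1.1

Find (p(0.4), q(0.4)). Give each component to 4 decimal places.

-2.9734, 0.8660

Heun on (p,q): k1 = f(x_n, state_n); k2 = f(x_n + h, state_n + h·k1); state_{n+1} = state_n + (h/2)·(k1 + k2).
0.000000: (-1.960000, 1.100000)
  k1 = (-1.687800, -0.644200)
  predictor → (-2.297560, 0.971160)
  k2 = (-2.414534, -0.580089)
  → (-2.370233, 0.977571)
0.200000: (-2.370233, 0.977571)
  k1 = (-2.524208, -0.585069)
  predictor → (-2.875075, 0.860557)
  k2 = (-3.507409, -0.530808)
  → (-2.973395, 0.865983)
(p(0.4), q(0.4)) ≈ (-2.9734, 0.8660)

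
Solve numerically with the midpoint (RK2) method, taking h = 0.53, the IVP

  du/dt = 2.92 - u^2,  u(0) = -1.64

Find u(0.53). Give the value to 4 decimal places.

Midpoint: k1 = f(t_n, u_n); k2 = f(t_n + h/2, u_n + (h/2)·k1); u_{n+1} = u_n + h·k2.
t=0.000000, u=-1.640000:
  k1 = f(0.000000, -1.640000) = 0.230400
  k2 = f(0.265000, -1.578944) = 0.426936
  u ← -1.640000 + 0.53·0.426936 = -1.413724
u(0.53) ≈ -1.4137

-1.4137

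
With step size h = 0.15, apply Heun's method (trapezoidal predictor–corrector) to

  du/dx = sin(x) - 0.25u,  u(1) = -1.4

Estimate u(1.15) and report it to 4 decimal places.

Heun: k1 = f(x_n, u_n); k2 = f(x_n + h, u_n + h·k1); u_{n+1} = u_n + (h/2)·(k1 + k2).
x=1.000000, u=-1.400000:
  k1 = f(1.000000, -1.400000) = 1.191471
  k2 = f(1.150000, -1.221279) = 1.218084
  u ← -1.400000 + (0.15/2)·(1.191471 + 1.218084) = -1.219283
u(1.15) ≈ -1.2193

-1.2193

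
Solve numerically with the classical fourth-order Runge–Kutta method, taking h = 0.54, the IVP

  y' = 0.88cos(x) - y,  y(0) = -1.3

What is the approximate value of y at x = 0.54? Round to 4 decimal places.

-0.4112

RK4: k1 = f(x_n, y_n); k2 = f(x_n + h/2, y_n + (h/2)·k1); k3 = f(x_n + h/2, y_n + (h/2)·k2); k4 = f(x_n + h, y_n + h·k3); y_{n+1} = y_n + (h/6)·(k1 + 2k2 + 2k3 + k4).
x=0.000000, y=-1.300000:
  k1 = f(0.000000, -1.300000) = 2.180000
  k2 = f(0.270000, -0.711400) = 1.559518
  k3 = f(0.270000, -0.878930) = 1.727048
  k4 = f(0.540000, -0.367394) = 1.122177
  y ← -1.300000 + (0.54/6)·(k1 + 2k2 + 2k3 + k4) = -0.411222
y(0.54) ≈ -0.4112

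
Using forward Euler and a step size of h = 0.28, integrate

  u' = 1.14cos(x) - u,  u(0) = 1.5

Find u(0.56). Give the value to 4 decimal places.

1.3142

Euler: u_{n+1} = u_n + h·f(x_n, u_n).
x=0.000000, u=1.500000: f=-0.360000 → u ← 1.500000 + 0.28·(-0.360000) = 1.399200
x=0.280000, u=1.399200: f=-0.303597 → u ← 1.399200 + 0.28·(-0.303597) = 1.314193
u(0.56) ≈ 1.3142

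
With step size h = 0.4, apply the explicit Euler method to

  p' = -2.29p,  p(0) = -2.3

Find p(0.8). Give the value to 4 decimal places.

Euler: p_{n+1} = p_n + h·f(x_n, p_n).
x=0.000000, p=-2.300000: f=5.267000 → p ← -2.300000 + 0.4·5.267000 = -0.193200
x=0.400000, p=-0.193200: f=0.442428 → p ← -0.193200 + 0.4·0.442428 = -0.016229
p(0.8) ≈ -0.0162

-0.0162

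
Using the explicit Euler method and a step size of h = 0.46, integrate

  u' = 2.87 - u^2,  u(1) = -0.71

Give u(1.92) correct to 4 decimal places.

Euler: u_{n+1} = u_n + h·f(x_n, u_n).
x=1.000000, u=-0.710000: f=2.365900 → u ← -0.710000 + 0.46·2.365900 = 0.378314
x=1.460000, u=0.378314: f=2.726879 → u ← 0.378314 + 0.46·2.726879 = 1.632678
u(1.92) ≈ 1.6327

1.6327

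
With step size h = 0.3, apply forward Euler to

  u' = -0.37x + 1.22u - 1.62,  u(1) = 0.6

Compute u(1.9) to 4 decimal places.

-1.1092

Euler: u_{n+1} = u_n + h·f(x_n, u_n).
x=1.000000, u=0.600000: f=-1.258000 → u ← 0.600000 + 0.3·(-1.258000) = 0.222600
x=1.300000, u=0.222600: f=-1.829428 → u ← 0.222600 + 0.3·(-1.829428) = -0.326228
x=1.600000, u=-0.326228: f=-2.609999 → u ← -0.326228 + 0.3·(-2.609999) = -1.109228
u(1.9) ≈ -1.1092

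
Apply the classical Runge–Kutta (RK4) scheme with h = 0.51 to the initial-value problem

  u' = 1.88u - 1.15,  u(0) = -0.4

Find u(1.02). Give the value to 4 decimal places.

RK4: k1 = f(s_n, u_n); k2 = f(s_n + h/2, u_n + (h/2)·k1); k3 = f(s_n + h/2, u_n + (h/2)·k2); k4 = f(s_n + h, u_n + h·k3); u_{n+1} = u_n + (h/6)·(k1 + 2k2 + 2k3 + k4).
s=0.000000, u=-0.400000:
  k1 = f(0.000000, -0.400000) = -1.902000
  k2 = f(0.255000, -0.885010) = -2.813819
  k3 = f(0.255000, -1.117524) = -3.250945
  k4 = f(0.510000, -2.057982) = -5.019006
  u ← -0.400000 + (0.51/6)·(k1 + 2k2 + 2k3 + k4) = -2.019295
s=0.510000, u=-2.019295:
  k1 = f(0.510000, -2.019295) = -4.946275
  k2 = f(0.765000, -3.280595) = -7.317519
  k3 = f(0.765000, -3.885263) = -8.454294
  k4 = f(1.020000, -6.330985) = -13.052252
  u ← -2.019295 + (0.51/6)·(k1 + 2k2 + 2k3 + k4) = -6.230378
u(1.02) ≈ -6.2304

-6.2304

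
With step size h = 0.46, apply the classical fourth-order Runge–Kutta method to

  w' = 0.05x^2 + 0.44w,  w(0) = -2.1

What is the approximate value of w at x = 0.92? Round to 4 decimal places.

-3.1335

RK4: k1 = f(x_n, w_n); k2 = f(x_n + h/2, w_n + (h/2)·k1); k3 = f(x_n + h/2, w_n + (h/2)·k2); k4 = f(x_n + h, w_n + h·k3); w_{n+1} = w_n + (h/6)·(k1 + 2k2 + 2k3 + k4).
x=0.000000, w=-2.100000:
  k1 = f(0.000000, -2.100000) = -0.924000
  k2 = f(0.230000, -2.312520) = -1.014864
  k3 = f(0.230000, -2.333419) = -1.024059
  k4 = f(0.460000, -2.571067) = -1.120690
  w ← -2.100000 + (0.46/6)·(k1 + 2k2 + 2k3 + k4) = -2.569394
x=0.460000, w=-2.569394:
  k1 = f(0.460000, -2.569394) = -1.119954
  k2 = f(0.690000, -2.826984) = -1.220068
  k3 = f(0.690000, -2.850010) = -1.230199
  k4 = f(0.920000, -3.135286) = -1.337206
  w ← -2.569394 + (0.46/6)·(k1 + 2k2 + 2k3 + k4) = -3.133484
w(0.92) ≈ -3.1335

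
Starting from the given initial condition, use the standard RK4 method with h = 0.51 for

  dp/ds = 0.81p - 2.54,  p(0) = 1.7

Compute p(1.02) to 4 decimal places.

RK4: k1 = f(s_n, p_n); k2 = f(s_n + h/2, p_n + (h/2)·k1); k3 = f(s_n + h/2, p_n + (h/2)·k2); k4 = f(s_n + h, p_n + h·k3); p_{n+1} = p_n + (h/6)·(k1 + 2k2 + 2k3 + k4).
s=0.000000, p=1.700000:
  k1 = f(0.000000, 1.700000) = -1.163000
  k2 = f(0.255000, 1.403435) = -1.403218
  k3 = f(0.255000, 1.342179) = -1.452835
  k4 = f(0.510000, 0.959054) = -1.763166
  p ← 1.700000 + (0.51/6)·(k1 + 2k2 + 2k3 + k4) = 0.965747
s=0.510000, p=0.965747:
  k1 = f(0.510000, 0.965747) = -1.757745
  k2 = f(0.765000, 0.517522) = -2.120807
  k3 = f(0.765000, 0.424941) = -2.195798
  k4 = f(1.020000, -0.154110) = -2.664829
  p ← 0.965747 + (0.51/6)·(k1 + 2k2 + 2k3 + k4) = -0.143995
p(1.02) ≈ -0.1440

-0.1440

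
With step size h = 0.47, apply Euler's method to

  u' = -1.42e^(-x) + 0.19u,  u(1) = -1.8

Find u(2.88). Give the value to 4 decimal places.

Euler: u_{n+1} = u_n + h·f(x_n, u_n).
x=1.000000, u=-1.800000: f=-0.864389 → u ← -1.800000 + 0.47·(-0.864389) = -2.206263
x=1.470000, u=-2.206263: f=-0.745684 → u ← -2.206263 + 0.47·(-0.745684) = -2.556734
x=1.940000, u=-2.556734: f=-0.689839 → u ← -2.556734 + 0.47·(-0.689839) = -2.880959
x=2.410000, u=-2.880959: f=-0.674920 → u ← -2.880959 + 0.47·(-0.674920) = -3.198171
u(2.88) ≈ -3.1982

-3.1982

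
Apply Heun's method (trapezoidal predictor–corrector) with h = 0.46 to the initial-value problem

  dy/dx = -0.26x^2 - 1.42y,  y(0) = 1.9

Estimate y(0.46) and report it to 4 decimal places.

1.0516

Heun: k1 = f(x_n, y_n); k2 = f(x_n + h, y_n + h·k1); y_{n+1} = y_n + (h/2)·(k1 + k2).
x=0.000000, y=1.900000:
  k1 = f(0.000000, 1.900000) = -2.698000
  k2 = f(0.460000, 0.658920) = -0.990682
  y ← 1.900000 + (0.46/2)·(-2.698000 + (-0.990682)) = 1.051603
y(0.46) ≈ 1.0516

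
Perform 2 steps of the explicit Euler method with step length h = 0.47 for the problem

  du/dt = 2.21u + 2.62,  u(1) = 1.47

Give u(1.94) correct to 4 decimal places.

Euler: u_{n+1} = u_n + h·f(t_n, u_n).
t=1.000000, u=1.470000: f=5.868700 → u ← 1.470000 + 0.47·5.868700 = 4.228289
t=1.470000, u=4.228289: f=11.964519 → u ← 4.228289 + 0.47·11.964519 = 9.851613
u(1.94) ≈ 9.8516

9.8516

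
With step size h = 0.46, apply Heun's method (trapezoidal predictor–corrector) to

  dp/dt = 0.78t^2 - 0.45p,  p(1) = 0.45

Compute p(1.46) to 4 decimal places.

Heun: k1 = f(t_n, p_n); k2 = f(t_n + h, p_n + h·k1); p_{n+1} = p_n + (h/2)·(k1 + k2).
t=1.000000, p=0.450000:
  k1 = f(1.000000, 0.450000) = 0.577500
  k2 = f(1.460000, 0.715650) = 1.340605
  p ← 0.450000 + (0.46/2)·(0.577500 + 1.340605) = 0.891164
p(1.46) ≈ 0.8912

0.8912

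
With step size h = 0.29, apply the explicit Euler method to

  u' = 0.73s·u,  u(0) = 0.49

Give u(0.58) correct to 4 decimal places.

Euler: u_{n+1} = u_n + h·f(s_n, u_n).
s=0.000000, u=0.490000: f=0.000000 → u ← 0.490000 + 0.29·0.000000 = 0.490000
s=0.290000, u=0.490000: f=0.103733 → u ← 0.490000 + 0.29·0.103733 = 0.520083
u(0.58) ≈ 0.5201

0.5201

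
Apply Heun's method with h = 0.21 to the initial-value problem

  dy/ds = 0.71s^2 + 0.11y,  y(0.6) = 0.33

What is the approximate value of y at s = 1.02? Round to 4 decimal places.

0.5514

Heun: k1 = f(s_n, y_n); k2 = f(s_n + h, y_n + h·k1); y_{n+1} = y_n + (h/2)·(k1 + k2).
s=0.600000, y=0.330000:
  k1 = f(0.600000, 0.330000) = 0.291900
  k2 = f(0.810000, 0.391299) = 0.508874
  y ← 0.330000 + (0.21/2)·(0.291900 + 0.508874) = 0.414081
s=0.810000, y=0.414081:
  k1 = f(0.810000, 0.414081) = 0.511380
  k2 = f(1.020000, 0.521471) = 0.796046
  y ← 0.414081 + (0.21/2)·(0.511380 + 0.796046) = 0.551361
y(1.02) ≈ 0.5514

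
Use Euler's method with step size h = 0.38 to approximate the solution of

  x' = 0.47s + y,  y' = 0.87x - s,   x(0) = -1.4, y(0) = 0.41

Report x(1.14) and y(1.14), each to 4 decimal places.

-1.2919, -1.2929

Euler on (x,y): x_{n+1} = x_n + h·x', y_{n+1} = y_n + h·y'.
0.000000: (-1.400000, 0.410000); f=(0.410000, -1.218000) → (-1.244200, -0.052840)
0.380000: (-1.244200, -0.052840); f=(0.125760, -1.462454) → (-1.196411, -0.608573)
0.760000: (-1.196411, -0.608573); f=(-0.251373, -1.800878) → (-1.291933, -1.292906)
(x(1.14), y(1.14)) ≈ (-1.2919, -1.2929)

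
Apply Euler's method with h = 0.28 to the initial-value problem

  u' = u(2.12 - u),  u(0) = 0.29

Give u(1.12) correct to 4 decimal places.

1.2199

Euler: u_{n+1} = u_n + h·f(x_n, u_n).
x=0.000000, u=0.290000: f=0.530700 → u ← 0.290000 + 0.28·0.530700 = 0.438596
x=0.280000, u=0.438596: f=0.737457 → u ← 0.438596 + 0.28·0.737457 = 0.645084
x=0.560000, u=0.645084: f=0.951445 → u ← 0.645084 + 0.28·0.951445 = 0.911488
x=0.840000, u=0.911488: f=1.101544 → u ← 0.911488 + 0.28·1.101544 = 1.219921
u(1.12) ≈ 1.2199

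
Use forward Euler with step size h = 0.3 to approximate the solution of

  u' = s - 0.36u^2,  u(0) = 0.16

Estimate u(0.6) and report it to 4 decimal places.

Euler: u_{n+1} = u_n + h·f(s_n, u_n).
s=0.000000, u=0.160000: f=-0.009216 → u ← 0.160000 + 0.3·(-0.009216) = 0.157235
s=0.300000, u=0.157235: f=0.291100 → u ← 0.157235 + 0.3·0.291100 = 0.244565
u(0.6) ≈ 0.2446

0.2446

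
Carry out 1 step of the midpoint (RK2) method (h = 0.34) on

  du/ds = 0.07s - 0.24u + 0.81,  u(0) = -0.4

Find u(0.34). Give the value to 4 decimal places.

-0.1005

Midpoint: k1 = f(s_n, u_n); k2 = f(s_n + h/2, u_n + (h/2)·k1); u_{n+1} = u_n + h·k2.
s=0.000000, u=-0.400000:
  k1 = f(0.000000, -0.400000) = 0.906000
  k2 = f(0.170000, -0.245980) = 0.880935
  u ← -0.400000 + 0.34·0.880935 = -0.100482
u(0.34) ≈ -0.1005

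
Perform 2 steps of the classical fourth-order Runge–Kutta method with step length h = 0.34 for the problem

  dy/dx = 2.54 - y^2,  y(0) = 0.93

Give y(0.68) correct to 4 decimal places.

1.4975

RK4: k1 = f(x_n, y_n); k2 = f(x_n + h/2, y_n + (h/2)·k1); k3 = f(x_n + h/2, y_n + (h/2)·k2); k4 = f(x_n + h, y_n + h·k3); y_{n+1} = y_n + (h/6)·(k1 + 2k2 + 2k3 + k4).
x=0.000000, y=0.930000:
  k1 = f(0.000000, 0.930000) = 1.675100
  k2 = f(0.170000, 1.214767) = 1.064341
  k3 = f(0.170000, 1.110938) = 1.305817
  k4 = f(0.340000, 1.373978) = 0.652185
  y ← 0.930000 + (0.34/6)·(k1 + 2k2 + 2k3 + k4) = 1.330497
x=0.340000, y=1.330497:
  k1 = f(0.340000, 1.330497) = 0.769777
  k2 = f(0.510000, 1.461359) = 0.404429
  k3 = f(0.510000, 1.399250) = 0.582099
  k4 = f(0.680000, 1.528411) = 0.203960
  y ← 1.330497 + (0.34/6)·(k1 + 2k2 + 2k3 + k4) = 1.497482
y(0.68) ≈ 1.4975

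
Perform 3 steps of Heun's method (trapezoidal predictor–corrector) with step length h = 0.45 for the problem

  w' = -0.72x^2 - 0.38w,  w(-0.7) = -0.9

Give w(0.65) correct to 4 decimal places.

-0.6808

Heun: k1 = f(x_n, w_n); k2 = f(x_n + h, w_n + h·k1); w_{n+1} = w_n + (h/2)·(k1 + k2).
x=-0.700000, w=-0.900000:
  k1 = f(-0.700000, -0.900000) = -0.010800
  k2 = f(-0.250000, -0.904860) = 0.298847
  w ← -0.900000 + (0.45/2)·(-0.010800 + 0.298847) = -0.835189
x=-0.250000, w=-0.835189:
  k1 = f(-0.250000, -0.835189) = 0.272372
  k2 = f(0.200000, -0.712622) = 0.241996
  w ← -0.835189 + (0.45/2)·(0.272372 + 0.241996) = -0.719457
x=0.200000, w=-0.719457:
  k1 = f(0.200000, -0.719457) = 0.244594
  k2 = f(0.650000, -0.609390) = -0.072632
  w ← -0.719457 + (0.45/2)·(0.244594 + (-0.072632)) = -0.680765
w(0.65) ≈ -0.6808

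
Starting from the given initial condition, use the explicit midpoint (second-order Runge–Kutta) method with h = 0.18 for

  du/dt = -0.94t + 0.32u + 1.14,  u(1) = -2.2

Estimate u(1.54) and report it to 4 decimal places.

-2.6412

Midpoint: k1 = f(t_n, u_n); k2 = f(t_n + h/2, u_n + (h/2)·k1); u_{n+1} = u_n + h·k2.
t=1.000000, u=-2.200000:
  k1 = f(1.000000, -2.200000) = -0.504000
  k2 = f(1.090000, -2.245360) = -0.603115
  u ← -2.200000 + 0.18·(-0.603115) = -2.308561
t=1.180000, u=-2.308561:
  k1 = f(1.180000, -2.308561) = -0.707939
  k2 = f(1.270000, -2.372275) = -0.812928
  u ← -2.308561 + 0.18·(-0.812928) = -2.454888
t=1.360000, u=-2.454888:
  k1 = f(1.360000, -2.454888) = -0.923964
  k2 = f(1.450000, -2.538045) = -1.035174
  u ← -2.454888 + 0.18·(-1.035174) = -2.641219
u(1.54) ≈ -2.6412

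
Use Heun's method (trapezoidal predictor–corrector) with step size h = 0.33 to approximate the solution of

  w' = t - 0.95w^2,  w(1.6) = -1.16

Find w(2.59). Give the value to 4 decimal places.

0.2826

Heun: k1 = f(t_n, w_n); k2 = f(t_n + h, w_n + h·k1); w_{n+1} = w_n + (h/2)·(k1 + k2).
t=1.600000, w=-1.160000:
  k1 = f(1.600000, -1.160000) = 0.321680
  k2 = f(1.930000, -1.053846) = 0.874939
  w ← -1.160000 + (0.33/2)·(0.321680 + 0.874939) = -0.962558
t=1.930000, w=-0.962558:
  k1 = f(1.930000, -0.962558) = 1.049808
  k2 = f(2.260000, -0.616121) = 1.899375
  w ← -0.962558 + (0.33/2)·(1.049808 + 1.899375) = -0.475943
t=2.260000, w=-0.475943:
  k1 = f(2.260000, -0.475943) = 2.044805
  k2 = f(2.590000, 0.198843) = 2.552438
  w ← -0.475943 + (0.33/2)·(2.044805 + 2.552438) = 0.282602
w(2.59) ≈ 0.2826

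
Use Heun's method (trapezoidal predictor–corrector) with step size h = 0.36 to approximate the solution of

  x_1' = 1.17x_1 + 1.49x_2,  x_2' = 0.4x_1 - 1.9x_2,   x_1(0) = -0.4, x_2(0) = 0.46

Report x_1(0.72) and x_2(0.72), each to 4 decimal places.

Heun on (x_1,x_2): k1 = f(s_n, state_n); k2 = f(s_n + h, state_n + h·k1); state_{n+1} = state_n + (h/2)·(k1 + k2).
0.000000: (-0.400000, 0.460000)
  k1 = (0.217400, -1.034000)
  predictor → (-0.321736, 0.087760)
  k2 = (-0.245669, -0.295438)
  → (-0.405088, 0.220701)
0.360000: (-0.405088, 0.220701)
  k1 = (-0.145109, -0.581367)
  predictor → (-0.457328, 0.011409)
  k2 = (-0.518074, -0.204608)
  → (-0.524461, 0.079226)
(x_1(0.72), x_2(0.72)) ≈ (-0.5245, 0.0792)

-0.5245, 0.0792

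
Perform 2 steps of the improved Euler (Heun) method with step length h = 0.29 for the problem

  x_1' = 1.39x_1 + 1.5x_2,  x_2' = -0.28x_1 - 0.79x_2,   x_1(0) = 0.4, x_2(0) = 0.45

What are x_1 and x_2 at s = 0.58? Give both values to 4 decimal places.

1.3217, 0.1753

Heun on (x_1,x_2): k1 = f(s_n, state_n); k2 = f(s_n + h, state_n + h·k1); state_{n+1} = state_n + (h/2)·(k1 + k2).
0.000000: (0.400000, 0.450000)
  k1 = (1.231000, -0.467500)
  predictor → (0.756990, 0.314425)
  k2 = (1.523854, -0.460353)
  → (0.799454, 0.315461)
0.290000: (0.799454, 0.315461)
  k1 = (1.584433, -0.473062)
  predictor → (1.258939, 0.178273)
  k2 = (2.017336, -0.493339)
  → (1.321710, 0.175333)
(x_1(0.58), x_2(0.58)) ≈ (1.3217, 0.1753)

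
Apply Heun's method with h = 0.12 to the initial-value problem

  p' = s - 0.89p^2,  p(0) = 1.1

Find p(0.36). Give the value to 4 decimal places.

0.8697

Heun: k1 = f(s_n, p_n); k2 = f(s_n + h, p_n + h·k1); p_{n+1} = p_n + (h/2)·(k1 + k2).
s=0.000000, p=1.100000:
  k1 = f(0.000000, 1.100000) = -1.076900
  k2 = f(0.120000, 0.970772) = -0.718734
  p ← 1.100000 + (0.12/2)·(-1.076900 + (-0.718734)) = 0.992262
s=0.120000, p=0.992262:
  k1 = f(0.120000, 0.992262) = -0.756280
  k2 = f(0.240000, 0.901508) = -0.483318
  p ← 0.992262 + (0.12/2)·(-0.756280 + (-0.483318)) = 0.917886
s=0.240000, p=0.917886:
  k1 = f(0.240000, 0.917886) = -0.509838
  k2 = f(0.360000, 0.856705) = -0.293210
  p ← 0.917886 + (0.12/2)·(-0.509838 + (-0.293210)) = 0.869703
p(0.36) ≈ 0.8697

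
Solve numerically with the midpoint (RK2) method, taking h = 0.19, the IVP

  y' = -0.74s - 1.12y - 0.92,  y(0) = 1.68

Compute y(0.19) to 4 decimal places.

Midpoint: k1 = f(s_n, y_n); k2 = f(s_n + h/2, y_n + (h/2)·k1); y_{n+1} = y_n + h·k2.
s=0.000000, y=1.680000:
  k1 = f(0.000000, 1.680000) = -2.801600
  k2 = f(0.095000, 1.413848) = -2.573810
  y ← 1.680000 + 0.19·(-2.573810) = 1.190976
y(0.19) ≈ 1.1910

1.1910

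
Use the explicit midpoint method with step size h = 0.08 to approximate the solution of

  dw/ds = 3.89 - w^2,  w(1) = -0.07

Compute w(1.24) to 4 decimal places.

Midpoint: k1 = f(s_n, w_n); k2 = f(s_n + h/2, w_n + (h/2)·k1); w_{n+1} = w_n + h·k2.
s=1.000000, w=-0.070000:
  k1 = f(1.000000, -0.070000) = 3.885100
  k2 = f(1.040000, 0.085404) = 3.882706
  w ← -0.070000 + 0.08·3.882706 = 0.240616
s=1.080000, w=0.240616:
  k1 = f(1.080000, 0.240616) = 3.832104
  k2 = f(1.120000, 0.393901) = 3.734842
  w ← 0.240616 + 0.08·3.734842 = 0.539404
s=1.160000, w=0.539404:
  k1 = f(1.160000, 0.539404) = 3.599043
  k2 = f(1.200000, 0.683366) = 3.423011
  w ← 0.539404 + 0.08·3.423011 = 0.813245
w(1.24) ≈ 0.8132

0.8132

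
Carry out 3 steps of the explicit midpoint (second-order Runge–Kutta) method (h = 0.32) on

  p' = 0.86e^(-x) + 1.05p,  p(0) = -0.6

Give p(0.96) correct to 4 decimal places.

-0.6437

Midpoint: k1 = f(x_n, p_n); k2 = f(x_n + h/2, p_n + (h/2)·k1); p_{n+1} = p_n + h·k2.
x=0.000000, p=-0.600000:
  k1 = f(0.000000, -0.600000) = 0.230000
  k2 = f(0.160000, -0.563200) = 0.141484
  p ← -0.600000 + 0.32·0.141484 = -0.554725
x=0.320000, p=-0.554725:
  k1 = f(0.320000, -0.554725) = 0.042027
  k2 = f(0.480000, -0.548001) = -0.043247
  p ← -0.554725 + 0.32·(-0.043247) = -0.568564
x=0.640000, p=-0.568564:
  k1 = f(0.640000, -0.568564) = -0.143521
  k2 = f(0.800000, -0.591528) = -0.234681
  p ← -0.568564 + 0.32·(-0.234681) = -0.643662
p(0.96) ≈ -0.6437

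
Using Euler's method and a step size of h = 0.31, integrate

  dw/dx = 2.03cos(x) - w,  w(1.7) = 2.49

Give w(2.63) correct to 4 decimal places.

0.1662

Euler: w_{n+1} = w_n + h·f(x_n, w_n).
x=1.700000, w=2.490000: f=-2.751554 → w ← 2.490000 + 0.31·(-2.751554) = 1.637018
x=2.010000, w=1.637018: f=-2.500212 → w ← 1.637018 + 0.31·(-2.500212) = 0.861952
x=2.320000, w=0.861952: f=-2.244496 → w ← 0.861952 + 0.31·(-2.244496) = 0.166159
w(2.63) ≈ 0.1662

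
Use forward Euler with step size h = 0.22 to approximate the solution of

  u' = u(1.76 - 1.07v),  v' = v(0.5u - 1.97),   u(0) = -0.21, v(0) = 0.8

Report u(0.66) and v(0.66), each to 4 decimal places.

Euler on (u,v): u_{n+1} = u_n + h·u', v_{n+1} = v_n + h·v'.
0.000000: (-0.210000, 0.800000); f=(-0.189840, -1.660000) → (-0.251765, 0.434800)
0.220000: (-0.251765, 0.434800); f=(-0.325976, -0.911290) → (-0.323480, 0.234316)
0.440000: (-0.323480, 0.234316); f=(-0.488222, -0.499501) → (-0.430888, 0.124426)
(u(0.66), v(0.66)) ≈ (-0.4309, 0.1244)

-0.4309, 0.1244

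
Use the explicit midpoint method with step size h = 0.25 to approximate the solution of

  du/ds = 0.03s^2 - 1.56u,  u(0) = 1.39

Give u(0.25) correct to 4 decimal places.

Midpoint: k1 = f(s_n, u_n); k2 = f(s_n + h/2, u_n + (h/2)·k1); u_{n+1} = u_n + h·k2.
s=0.000000, u=1.390000:
  k1 = f(0.000000, 1.390000) = -2.168400
  k2 = f(0.125000, 1.118950) = -1.745093
  u ← 1.390000 + 0.25·(-1.745093) = 0.953727
u(0.25) ≈ 0.9537

0.9537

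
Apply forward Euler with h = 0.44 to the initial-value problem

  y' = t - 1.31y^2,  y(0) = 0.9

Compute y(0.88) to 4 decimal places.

Euler: y_{n+1} = y_n + h·f(t_n, y_n).
t=0.000000, y=0.900000: f=-1.061100 → y ← 0.900000 + 0.44·(-1.061100) = 0.433116
t=0.440000, y=0.433116: f=0.194258 → y ← 0.433116 + 0.44·0.194258 = 0.518589
y(0.88) ≈ 0.5186

0.5186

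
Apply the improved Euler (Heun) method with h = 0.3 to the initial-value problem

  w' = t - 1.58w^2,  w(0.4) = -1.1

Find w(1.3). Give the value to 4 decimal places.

Heun: k1 = f(t_n, w_n); k2 = f(t_n + h, w_n + h·k1); w_{n+1} = w_n + (h/2)·(k1 + k2).
t=0.400000, w=-1.100000:
  k1 = f(0.400000, -1.100000) = -1.511800
  k2 = f(0.700000, -1.553540) = -3.113309
  w ← -1.100000 + (0.3/2)·(-1.511800 + (-3.113309)) = -1.793766
t=0.700000, w=-1.793766:
  k1 = f(0.700000, -1.793766) = -4.383804
  k2 = f(1.000000, -3.108908) = -14.271184
  w ← -1.793766 + (0.3/2)·(-4.383804 + (-14.271184)) = -4.592014
t=1.000000, w=-4.592014:
  k1 = f(1.000000, -4.592014) = -32.316823
  k2 = f(1.300000, -14.287062) = -321.209802
  w ← -4.592014 + (0.3/2)·(-32.316823 + (-321.209802)) = -57.621008
w(1.3) ≈ -57.6210

-57.6210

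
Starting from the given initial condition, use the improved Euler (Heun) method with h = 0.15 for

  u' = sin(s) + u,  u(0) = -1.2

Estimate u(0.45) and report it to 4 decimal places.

-1.7652

Heun: k1 = f(s_n, u_n); k2 = f(s_n + h, u_n + h·k1); u_{n+1} = u_n + (h/2)·(k1 + k2).
s=0.000000, u=-1.200000:
  k1 = f(0.000000, -1.200000) = -1.200000
  k2 = f(0.150000, -1.380000) = -1.230562
  u ← -1.200000 + (0.15/2)·(-1.200000 + (-1.230562)) = -1.382292
s=0.150000, u=-1.382292:
  k1 = f(0.150000, -1.382292) = -1.232854
  k2 = f(0.300000, -1.567220) = -1.271700
  u ← -1.382292 + (0.15/2)·(-1.232854 + (-1.271700)) = -1.570134
s=0.300000, u=-1.570134:
  k1 = f(0.300000, -1.570134) = -1.274613
  k2 = f(0.450000, -1.761326) = -1.326360
  u ← -1.570134 + (0.15/2)·(-1.274613 + (-1.326360)) = -1.765207
u(0.45) ≈ -1.7652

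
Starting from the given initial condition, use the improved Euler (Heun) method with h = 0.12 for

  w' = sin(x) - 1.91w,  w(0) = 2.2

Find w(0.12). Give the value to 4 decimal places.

Heun: k1 = f(x_n, w_n); k2 = f(x_n + h, w_n + h·k1); w_{n+1} = w_n + (h/2)·(k1 + k2).
x=0.000000, w=2.200000:
  k1 = f(0.000000, 2.200000) = -4.202000
  k2 = f(0.120000, 1.695760) = -3.119189
  w ← 2.200000 + (0.12/2)·(-4.202000 + (-3.119189)) = 1.760729
w(0.12) ≈ 1.7607

1.7607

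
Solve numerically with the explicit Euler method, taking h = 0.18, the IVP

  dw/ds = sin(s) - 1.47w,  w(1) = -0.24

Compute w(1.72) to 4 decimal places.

Euler: w_{n+1} = w_n + h·f(s_n, w_n).
s=1.000000, w=-0.240000: f=1.194271 → w ← -0.240000 + 0.18·1.194271 = -0.025031
s=1.180000, w=-0.025031: f=0.961402 → w ← -0.025031 + 0.18·0.961402 = 0.148021
s=1.360000, w=0.148021: f=0.760274 → w ← 0.148021 + 0.18·0.760274 = 0.284870
s=1.540000, w=0.284870: f=0.580766 → w ← 0.284870 + 0.18·0.580766 = 0.389408
w(1.72) ≈ 0.3894

0.3894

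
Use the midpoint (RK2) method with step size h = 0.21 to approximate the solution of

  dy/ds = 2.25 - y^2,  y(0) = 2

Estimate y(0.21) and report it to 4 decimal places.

1.7798

Midpoint: k1 = f(s_n, y_n); k2 = f(s_n + h/2, y_n + (h/2)·k1); y_{n+1} = y_n + h·k2.
s=0.000000, y=2.000000:
  k1 = f(0.000000, 2.000000) = -1.750000
  k2 = f(0.105000, 1.816250) = -1.048764
  y ← 2.000000 + 0.21·(-1.048764) = 1.779760
y(0.21) ≈ 1.7798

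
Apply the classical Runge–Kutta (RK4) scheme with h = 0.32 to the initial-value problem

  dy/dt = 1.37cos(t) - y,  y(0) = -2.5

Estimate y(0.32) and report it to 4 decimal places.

-1.4472

RK4: k1 = f(t_n, y_n); k2 = f(t_n + h/2, y_n + (h/2)·k1); k3 = f(t_n + h/2, y_n + (h/2)·k2); k4 = f(t_n + h, y_n + h·k3); y_{n+1} = y_n + (h/6)·(k1 + 2k2 + 2k3 + k4).
t=0.000000, y=-2.500000:
  k1 = f(0.000000, -2.500000) = 3.870000
  k2 = f(0.160000, -1.880800) = 3.233301
  k3 = f(0.160000, -1.982672) = 3.335173
  k4 = f(0.320000, -1.432745) = 2.733197
  y ← -2.500000 + (0.32/6)·(k1 + 2k2 + 2k3 + k4) = -1.447192
y(0.32) ≈ -1.4472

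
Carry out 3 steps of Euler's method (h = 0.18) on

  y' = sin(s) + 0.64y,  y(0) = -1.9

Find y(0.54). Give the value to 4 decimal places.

-2.5358

Euler: y_{n+1} = y_n + h·f(s_n, y_n).
s=0.000000, y=-1.900000: f=-1.216000 → y ← -1.900000 + 0.18·(-1.216000) = -2.118880
s=0.180000, y=-2.118880: f=-1.177054 → y ← -2.118880 + 0.18·(-1.177054) = -2.330750
s=0.360000, y=-2.330750: f=-1.139406 → y ← -2.330750 + 0.18·(-1.139406) = -2.535843
y(0.54) ≈ -2.5358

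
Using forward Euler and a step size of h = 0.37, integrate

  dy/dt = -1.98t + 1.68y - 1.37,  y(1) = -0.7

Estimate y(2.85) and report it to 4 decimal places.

Euler: y_{n+1} = y_n + h·f(t_n, y_n).
t=1.000000, y=-0.700000: f=-4.526000 → y ← -0.700000 + 0.37·(-4.526000) = -2.374620
t=1.370000, y=-2.374620: f=-8.071962 → y ← -2.374620 + 0.37·(-8.071962) = -5.361246
t=1.740000, y=-5.361246: f=-13.822093 → y ← -5.361246 + 0.37·(-13.822093) = -10.475420
t=2.110000, y=-10.475420: f=-23.146506 → y ← -10.475420 + 0.37·(-23.146506) = -19.039627
t=2.480000, y=-19.039627: f=-38.266974 → y ← -19.039627 + 0.37·(-38.266974) = -33.198408
y(2.85) ≈ -33.1984

-33.1984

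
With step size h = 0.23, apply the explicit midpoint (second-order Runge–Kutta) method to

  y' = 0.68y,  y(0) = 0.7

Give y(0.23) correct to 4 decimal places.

0.8180

Midpoint: k1 = f(t_n, y_n); k2 = f(t_n + h/2, y_n + (h/2)·k1); y_{n+1} = y_n + h·k2.
t=0.000000, y=0.700000:
  k1 = f(0.000000, 0.700000) = 0.476000
  k2 = f(0.115000, 0.754740) = 0.513223
  y ← 0.700000 + 0.23·0.513223 = 0.818041
y(0.23) ≈ 0.8180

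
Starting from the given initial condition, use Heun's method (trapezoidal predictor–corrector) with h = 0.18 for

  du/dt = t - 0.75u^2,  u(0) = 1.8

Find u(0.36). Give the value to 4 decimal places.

Heun: k1 = f(t_n, u_n); k2 = f(t_n + h, u_n + h·k1); u_{n+1} = u_n + (h/2)·(k1 + k2).
t=0.000000, u=1.800000:
  k1 = f(0.000000, 1.800000) = -2.430000
  k2 = f(0.180000, 1.362600) = -1.212509
  u ← 1.800000 + (0.18/2)·(-2.430000 + (-1.212509)) = 1.472174
t=0.180000, u=1.472174:
  k1 = f(0.180000, 1.472174) = -1.445473
  k2 = f(0.360000, 1.211989) = -0.741688
  u ← 1.472174 + (0.18/2)·(-1.445473 + (-0.741688)) = 1.275330
u(0.36) ≈ 1.2753

1.2753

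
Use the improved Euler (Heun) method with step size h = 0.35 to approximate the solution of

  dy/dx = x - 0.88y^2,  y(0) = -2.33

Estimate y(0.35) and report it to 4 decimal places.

-5.5714

Heun: k1 = f(x_n, y_n); k2 = f(x_n + h, y_n + h·k1); y_{n+1} = y_n + (h/2)·(k1 + k2).
x=0.000000, y=-2.330000:
  k1 = f(0.000000, -2.330000) = -4.777432
  k2 = f(0.350000, -4.002101) = -13.744796
  y ← -2.330000 + (0.35/2)·(-4.777432 + (-13.744796)) = -5.571390
y(0.35) ≈ -5.5714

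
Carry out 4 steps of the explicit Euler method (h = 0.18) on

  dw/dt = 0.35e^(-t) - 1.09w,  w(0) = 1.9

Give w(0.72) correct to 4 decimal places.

0.9319

Euler: w_{n+1} = w_n + h·f(t_n, w_n).
t=0.000000, w=1.900000: f=-1.721000 → w ← 1.900000 + 0.18·(-1.721000) = 1.590220
t=0.180000, w=1.590220: f=-1.440995 → w ← 1.590220 + 0.18·(-1.440995) = 1.330841
t=0.360000, w=1.330841: f=-1.206430 → w ← 1.330841 + 0.18·(-1.206430) = 1.113683
t=0.540000, w=1.113683: f=-1.009953 → w ← 1.113683 + 0.18·(-1.009953) = 0.931892
w(0.72) ≈ 0.9319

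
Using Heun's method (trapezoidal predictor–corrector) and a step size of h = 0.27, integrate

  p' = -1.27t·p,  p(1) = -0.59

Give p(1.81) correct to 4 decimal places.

Heun: k1 = f(t_n, p_n); k2 = f(t_n + h, p_n + h·k1); p_{n+1} = p_n + (h/2)·(k1 + k2).
t=1.000000, p=-0.590000:
  k1 = f(1.000000, -0.590000) = 0.749300
  k2 = f(1.270000, -0.387689) = 0.625304
  p ← -0.590000 + (0.27/2)·(0.749300 + 0.625304) = -0.404429
t=1.270000, p=-0.404429:
  k1 = f(1.270000, -0.404429) = 0.652303
  k2 = f(1.540000, -0.228307) = 0.446522
  p ← -0.404429 + (0.27/2)·(0.652303 + 0.446522) = -0.256087
t=1.540000, p=-0.256087:
  k1 = f(1.540000, -0.256087) = 0.500855
  k2 = f(1.810000, -0.120856) = 0.277812
  p ← -0.256087 + (0.27/2)·(0.500855 + 0.277812) = -0.150967
p(1.81) ≈ -0.1510

-0.1510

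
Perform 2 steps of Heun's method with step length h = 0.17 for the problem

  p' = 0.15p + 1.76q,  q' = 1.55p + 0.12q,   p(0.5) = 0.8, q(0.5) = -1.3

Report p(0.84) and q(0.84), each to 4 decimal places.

Heun on (p,q): k1 = f(s_n, state_n); k2 = f(s_n + h, state_n + h·k1); state_{n+1} = state_n + (h/2)·(k1 + k2).
0.500000: (0.800000, -1.300000)
  k1 = (-2.168000, 1.084000)
  predictor → (0.431440, -1.115720)
  k2 = (-1.898951, 0.534846)
  → (0.454309, -1.162398)
0.670000: (0.454309, -1.162398)
  k1 = (-1.977674, 0.564691)
  predictor → (0.118105, -1.066401)
  k2 = (-1.859149, 0.055094)
  → (0.128179, -1.109716)
(p(0.84), q(0.84)) ≈ (0.1282, -1.1097)

0.1282, -1.1097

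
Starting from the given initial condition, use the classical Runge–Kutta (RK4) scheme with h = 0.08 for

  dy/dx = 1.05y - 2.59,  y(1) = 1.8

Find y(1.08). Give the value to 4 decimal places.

1.7416

RK4: k1 = f(x_n, y_n); k2 = f(x_n + h/2, y_n + (h/2)·k1); k3 = f(x_n + h/2, y_n + (h/2)·k2); k4 = f(x_n + h, y_n + h·k3); y_{n+1} = y_n + (h/6)·(k1 + 2k2 + 2k3 + k4).
x=1.000000, y=1.800000:
  k1 = f(1.000000, 1.800000) = -0.700000
  k2 = f(1.040000, 1.772000) = -0.729400
  k3 = f(1.040000, 1.770824) = -0.730635
  k4 = f(1.080000, 1.741549) = -0.761373
  y ← 1.800000 + (0.08/6)·(k1 + 2k2 + 2k3 + k4) = 1.741581
y(1.08) ≈ 1.7416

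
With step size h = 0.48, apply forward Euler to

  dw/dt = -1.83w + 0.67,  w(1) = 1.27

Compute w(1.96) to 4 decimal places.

Euler: w_{n+1} = w_n + h·f(t_n, w_n).
t=1.000000, w=1.270000: f=-1.654100 → w ← 1.270000 + 0.48·(-1.654100) = 0.476032
t=1.480000, w=0.476032: f=-0.201139 → w ← 0.476032 + 0.48·(-0.201139) = 0.379485
w(1.96) ≈ 0.3795

0.3795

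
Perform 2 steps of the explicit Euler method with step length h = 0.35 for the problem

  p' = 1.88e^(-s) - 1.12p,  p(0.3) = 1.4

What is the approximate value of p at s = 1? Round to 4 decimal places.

1.1574

Euler: p_{n+1} = p_n + h·f(s_n, p_n).
s=0.300000, p=1.400000: f=-0.175262 → p ← 1.400000 + 0.35·(-0.175262) = 1.338658
s=0.650000, p=1.338658: f=-0.517851 → p ← 1.338658 + 0.35·(-0.517851) = 1.157410
p(1) ≈ 1.1574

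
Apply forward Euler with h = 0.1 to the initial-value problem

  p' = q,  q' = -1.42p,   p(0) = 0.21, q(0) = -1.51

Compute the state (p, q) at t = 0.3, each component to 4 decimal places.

-0.2498, -1.5347

Euler on (p,q): p_{n+1} = p_n + h·p', q_{n+1} = q_n + h·q'.
0.000000: (0.210000, -1.510000); f=(-1.510000, -0.298200) → (0.059000, -1.539820)
0.100000: (0.059000, -1.539820); f=(-1.539820, -0.083780) → (-0.094982, -1.548198)
0.200000: (-0.094982, -1.548198); f=(-1.548198, 0.134874) → (-0.249802, -1.534711)
(p(0.3), q(0.3)) ≈ (-0.2498, -1.5347)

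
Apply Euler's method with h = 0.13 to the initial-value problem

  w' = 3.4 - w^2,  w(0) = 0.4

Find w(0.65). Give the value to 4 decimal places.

Euler: w_{n+1} = w_n + h·f(s_n, w_n).
s=0.000000, w=0.400000: f=3.240000 → w ← 0.400000 + 0.13·3.240000 = 0.821200
s=0.130000, w=0.821200: f=2.725631 → w ← 0.821200 + 0.13·2.725631 = 1.175532
s=0.260000, w=1.175532: f=2.018125 → w ← 1.175532 + 0.13·2.018125 = 1.437888
s=0.390000, w=1.437888: f=1.332478 → w ← 1.437888 + 0.13·1.332478 = 1.611110
s=0.520000, w=1.611110: f=0.804324 → w ← 1.611110 + 0.13·0.804324 = 1.715672
w(0.65) ≈ 1.7157

1.7157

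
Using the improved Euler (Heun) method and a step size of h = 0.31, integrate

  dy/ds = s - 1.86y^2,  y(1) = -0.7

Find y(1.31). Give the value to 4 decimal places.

Heun: k1 = f(s_n, y_n); k2 = f(s_n + h, y_n + h·k1); y_{n+1} = y_n + (h/2)·(k1 + k2).
s=1.000000, y=-0.700000:
  k1 = f(1.000000, -0.700000) = 0.088600
  k2 = f(1.310000, -0.672534) = 0.468718
  y ← -0.700000 + (0.31/2)·(0.088600 + 0.468718) = -0.613616
y(1.31) ≈ -0.6136

-0.6136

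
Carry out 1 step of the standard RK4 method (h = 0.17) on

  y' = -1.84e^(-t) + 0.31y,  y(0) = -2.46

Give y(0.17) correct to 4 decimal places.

RK4: k1 = f(t_n, y_n); k2 = f(t_n + h/2, y_n + (h/2)·k1); k3 = f(t_n + h/2, y_n + (h/2)·k2); k4 = f(t_n + h, y_n + h·k3); y_{n+1} = y_n + (h/6)·(k1 + 2k2 + 2k3 + k4).
t=0.000000, y=-2.460000:
  k1 = f(0.000000, -2.460000) = -2.602600
  k2 = f(0.085000, -2.681221) = -2.521241
  k3 = f(0.085000, -2.674305) = -2.519097
  k4 = f(0.170000, -2.888247) = -2.447700
  y ← -2.460000 + (0.17/6)·(k1 + 2k2 + 2k3 + k4) = -2.888711
y(0.17) ≈ -2.8887

-2.8887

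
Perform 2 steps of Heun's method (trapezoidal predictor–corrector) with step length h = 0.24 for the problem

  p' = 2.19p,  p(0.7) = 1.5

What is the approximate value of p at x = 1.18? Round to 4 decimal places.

4.1520

Heun: k1 = f(x_n, p_n); k2 = f(x_n + h, p_n + h·k1); p_{n+1} = p_n + (h/2)·(k1 + k2).
x=0.700000, p=1.500000:
  k1 = f(0.700000, 1.500000) = 3.285000
  k2 = f(0.940000, 2.288400) = 5.011596
  p ← 1.500000 + (0.24/2)·(3.285000 + 5.011596) = 2.495592
x=0.940000, p=2.495592:
  k1 = f(0.940000, 2.495592) = 5.465345
  k2 = f(1.180000, 3.807274) = 8.337931
  p ← 2.495592 + (0.24/2)·(5.465345 + 8.337931) = 4.151985
p(1.18) ≈ 4.1520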